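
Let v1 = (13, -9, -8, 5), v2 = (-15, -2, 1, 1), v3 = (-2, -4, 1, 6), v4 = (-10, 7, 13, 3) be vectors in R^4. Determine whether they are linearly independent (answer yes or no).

Form the matrix with these vectors as rows and row reduce.
R2 ← R2 + (15/13)·R1: [0, -161/13, -107/13, 88/13]
R3 ← R3 + (2/13)·R1: [0, -70/13, -3/13, 88/13]
R4 ← R4 + (10/13)·R1: [0, 1/13, 89/13, 89/13]
R3 ← R3 − (10/23)·R2: [0, 0, 77/23, 88/23]
R4 ← R4 + (1/161)·R2: [0, 0, 1094/161, 1109/161]
R4 ← R4 − (1094/539)·R3: [0, 0, 0, -43/49]
4 nonzero rows, so the 4 vectors span a space of dimension 4.
Since 4 = 4, the vectors are linearly independent.

yes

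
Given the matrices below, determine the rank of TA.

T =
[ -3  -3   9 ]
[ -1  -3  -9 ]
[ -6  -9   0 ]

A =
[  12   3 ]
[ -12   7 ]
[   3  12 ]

First compute TA:
[[ 27,  78],
 [ -3, -132],
 [ 36, -81]]
Now row reduce the product.
R2 ← R2 + (1/9)·R1: [0, -370/3]
R3 ← R3 − (4/3)·R1: [0, -185]
R3 ← R3 − (3/2)·R2: [0, 0]
2 nonzero rows, so rank(TA) = 2.

2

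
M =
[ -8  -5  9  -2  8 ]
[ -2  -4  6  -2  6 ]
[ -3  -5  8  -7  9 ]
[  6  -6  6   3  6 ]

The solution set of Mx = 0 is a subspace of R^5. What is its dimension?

2

Row reduce to echelon form.
R2 ← R2 − (1/4)·R1: [0, -11/4, 15/4, -3/2, 4]
R3 ← R3 − (3/8)·R1: [0, -25/8, 37/8, -25/4, 6]
R4 ← R4 + (3/4)·R1: [0, -39/4, 51/4, 3/2, 12]
R3 ← R3 − (25/22)·R2: [0, 0, 4/11, -50/11, 16/11]
R4 ← R4 − (39/11)·R2: [0, 0, -6/11, 75/11, -24/11]
R4 ← R4 + (3/2)·R3: [0, 0, 0, 0, 0]
3 nonzero rows, so rank(M) = 3.
M has 5 columns; by rank–nullity, nullity = 5 − 3 = 2.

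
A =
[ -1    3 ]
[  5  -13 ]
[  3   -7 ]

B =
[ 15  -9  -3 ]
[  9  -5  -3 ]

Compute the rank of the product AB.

First compute AB:
[[ 12,  -6,  -6],
 [-42,  20,  24],
 [-18,   8,  12]]
Now row reduce the product.
R2 ← R2 + (7/2)·R1: [0, -1, 3]
R3 ← R3 + (3/2)·R1: [0, -1, 3]
R3 ← R3 − R2: [0, 0, 0]
2 nonzero rows, so rank(AB) = 2.

2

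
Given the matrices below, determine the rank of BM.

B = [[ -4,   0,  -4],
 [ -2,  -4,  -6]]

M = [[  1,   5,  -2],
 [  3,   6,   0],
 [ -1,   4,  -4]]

First compute BM:
[[  0, -36,  24],
 [ -8, -58,  28]]
Now row reduce the product.
Swap R1 ↔ R2
2 nonzero rows, so rank(BM) = 2.

2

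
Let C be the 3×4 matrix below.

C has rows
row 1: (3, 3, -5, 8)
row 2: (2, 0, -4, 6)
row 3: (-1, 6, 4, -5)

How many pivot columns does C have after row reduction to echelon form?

2

Row reduce to echelon form.
R2 ← R2 − (2/3)·R1: [0, -2, -2/3, 2/3]
R3 ← R3 + (1/3)·R1: [0, 7, 7/3, -7/3]
R3 ← R3 + (7/2)·R2: [0, 0, 0, 0]
Echelon form has 2 nonzero rows, so rank(C) = 2.
Each nonzero row contributes one pivot column: 2 pivot columns.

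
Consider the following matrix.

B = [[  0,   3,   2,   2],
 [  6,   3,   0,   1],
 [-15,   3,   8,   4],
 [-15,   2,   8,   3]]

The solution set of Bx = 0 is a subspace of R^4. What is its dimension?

1

Row reduce to echelon form.
Swap R1 ↔ R2
R3 ← R3 + (5/2)·R1: [0, 21/2, 8, 13/2]
R4 ← R4 + (5/2)·R1: [0, 19/2, 8, 11/2]
R3 ← R3 − (7/2)·R2: [0, 0, 1, -1/2]
R4 ← R4 − (19/6)·R2: [0, 0, 5/3, -5/6]
R4 ← R4 − (5/3)·R3: [0, 0, 0, 0]
3 nonzero rows, so rank(B) = 3.
B has 4 columns; by rank–nullity, nullity = 4 − 3 = 1.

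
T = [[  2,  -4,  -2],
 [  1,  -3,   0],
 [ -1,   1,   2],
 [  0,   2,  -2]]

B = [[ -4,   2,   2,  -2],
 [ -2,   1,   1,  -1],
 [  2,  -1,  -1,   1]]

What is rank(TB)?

1

First compute TB:
[[ -4,   2,   2,  -2],
 [  2,  -1,  -1,   1],
 [  6,  -3,  -3,   3],
 [ -8,   4,   4,  -4]]
Now row reduce the product.
R2 ← R2 + (1/2)·R1: [0, 0, 0, 0]
R3 ← R3 + (3/2)·R1: [0, 0, 0, 0]
R4 ← R4 − (2)·R1: [0, 0, 0, 0]
1 nonzero row, so rank(TB) = 1.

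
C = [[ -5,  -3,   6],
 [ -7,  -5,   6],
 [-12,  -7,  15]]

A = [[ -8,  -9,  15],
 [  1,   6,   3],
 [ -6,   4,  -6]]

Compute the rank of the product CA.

2

First compute CA:
[[  1,  51, -120],
 [ 15,  57, -156],
 [ -1, 126, -291]]
Now row reduce the product.
R2 ← R2 − (15)·R1: [0, -708, 1644]
R3 ← R3 + R1: [0, 177, -411]
R3 ← R3 + (1/4)·R2: [0, 0, 0]
2 nonzero rows, so rank(CA) = 2.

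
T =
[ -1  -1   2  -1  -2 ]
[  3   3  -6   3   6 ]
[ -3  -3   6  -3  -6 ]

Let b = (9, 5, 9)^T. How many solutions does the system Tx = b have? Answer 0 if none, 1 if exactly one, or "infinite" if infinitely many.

Row reduce the augmented matrix [T | b].
R2 ← R2 + (3)·R1: [0, 0, 0, 0, 0, 32]
R3 ← R3 − (3)·R1: [0, 0, 0, 0, 0, -18]
R3 ← R3 + (9/16)·R2: [0, 0, 0, 0, 0, 0]
The echelon form has 2 nonzero rows; the last pivot sits in the augmented column, so rank(T) = 1 but rank([T|b]) = 2.
Since the ranks differ, the system is inconsistent.
It has no solutions.

0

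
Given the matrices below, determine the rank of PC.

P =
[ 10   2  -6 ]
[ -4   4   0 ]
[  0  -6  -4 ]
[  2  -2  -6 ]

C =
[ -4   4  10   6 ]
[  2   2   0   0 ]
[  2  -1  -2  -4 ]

3

First compute PC:
[[-48,  50, 112,  84],
 [ 24,  -8, -40, -24],
 [-20,  -8,   8,  16],
 [-24,  10,  32,  36]]
Now row reduce the product.
R2 ← R2 + (1/2)·R1: [0, 17, 16, 18]
R3 ← R3 − (5/12)·R1: [0, -173/6, -116/3, -19]
R4 ← R4 − (1/2)·R1: [0, -15, -24, -6]
R3 ← R3 + (173/102)·R2: [0, 0, -196/17, 196/17]
R4 ← R4 + (15/17)·R2: [0, 0, -168/17, 168/17]
R4 ← R4 − (6/7)·R3: [0, 0, 0, 0]
3 nonzero rows, so rank(PC) = 3.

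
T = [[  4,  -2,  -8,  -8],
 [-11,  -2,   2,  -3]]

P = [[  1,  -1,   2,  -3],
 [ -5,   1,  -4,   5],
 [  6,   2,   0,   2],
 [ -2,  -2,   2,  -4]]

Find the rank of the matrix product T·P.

2

First compute TP:
[[-18,  -6,   0,  -6],
 [ 17,  19, -20,  39]]
Now row reduce the product.
R2 ← R2 + (17/18)·R1: [0, 40/3, -20, 100/3]
2 nonzero rows, so rank(TP) = 2.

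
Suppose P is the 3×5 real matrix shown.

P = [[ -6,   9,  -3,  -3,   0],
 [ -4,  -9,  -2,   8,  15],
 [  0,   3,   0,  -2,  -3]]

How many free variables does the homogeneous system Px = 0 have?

Row reduce to echelon form.
R2 ← R2 − (2/3)·R1: [0, -15, 0, 10, 15]
R3 ← R3 + (1/5)·R2: [0, 0, 0, 0, 0]
2 nonzero rows, so rank(P) = 2.
P has 5 columns; by rank–nullity, nullity = 5 − 2 = 3.

3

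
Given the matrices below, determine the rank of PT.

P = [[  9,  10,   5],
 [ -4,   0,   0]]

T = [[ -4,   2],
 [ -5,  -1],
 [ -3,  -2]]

First compute PT:
[[-101,  -2],
 [ 16,  -8]]
Now row reduce the product.
R2 ← R2 + (16/101)·R1: [0, -840/101]
2 nonzero rows, so rank(PT) = 2.

2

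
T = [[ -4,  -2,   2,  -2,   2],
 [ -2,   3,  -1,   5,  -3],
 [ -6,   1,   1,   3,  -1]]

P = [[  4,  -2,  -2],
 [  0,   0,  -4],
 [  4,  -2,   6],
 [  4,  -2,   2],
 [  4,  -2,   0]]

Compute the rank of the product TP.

First compute TP:
[[ -8,   4,  24],
 [ -4,   2,  -4],
 [-12,   6,  20]]
Now row reduce the product.
R2 ← R2 − (1/2)·R1: [0, 0, -16]
R3 ← R3 − (3/2)·R1: [0, 0, -16]
R3 ← R3 − R2: [0, 0, 0]
2 nonzero rows, so rank(TP) = 2.

2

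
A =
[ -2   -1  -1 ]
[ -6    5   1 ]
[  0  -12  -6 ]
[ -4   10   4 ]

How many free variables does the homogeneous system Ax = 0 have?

Row reduce to echelon form.
R2 ← R2 − (3)·R1: [0, 8, 4]
R4 ← R4 − (2)·R1: [0, 12, 6]
R3 ← R3 + (3/2)·R2: [0, 0, 0]
R4 ← R4 − (3/2)·R2: [0, 0, 0]
2 nonzero rows, so rank(A) = 2.
A has 3 columns; by rank–nullity, nullity = 3 − 2 = 1.

1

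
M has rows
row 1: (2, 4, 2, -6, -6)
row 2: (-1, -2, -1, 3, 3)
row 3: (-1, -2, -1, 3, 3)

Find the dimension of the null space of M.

Row reduce to echelon form.
R2 ← R2 + (1/2)·R1: [0, 0, 0, 0, 0]
R3 ← R3 + (1/2)·R1: [0, 0, 0, 0, 0]
1 nonzero row, so rank(M) = 1.
M has 5 columns; by rank–nullity, nullity = 5 − 1 = 4.

4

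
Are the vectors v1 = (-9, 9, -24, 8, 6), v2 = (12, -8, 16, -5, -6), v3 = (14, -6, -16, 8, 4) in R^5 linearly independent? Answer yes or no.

Form the matrix with these vectors as rows and row reduce.
R2 ← R2 + (4/3)·R1: [0, 4, -16, 17/3, 2]
R3 ← R3 + (14/9)·R1: [0, 8, -160/3, 184/9, 40/3]
R3 ← R3 − (2)·R2: [0, 0, -64/3, 82/9, 28/3]
3 nonzero rows, so the 3 vectors span a space of dimension 3.
Since 3 = 3, the vectors are linearly independent.

yes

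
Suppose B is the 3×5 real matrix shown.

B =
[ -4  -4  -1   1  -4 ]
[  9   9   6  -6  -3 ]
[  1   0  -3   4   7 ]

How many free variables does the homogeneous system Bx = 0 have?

Row reduce to echelon form.
R2 ← R2 + (9/4)·R1: [0, 0, 15/4, -15/4, -12]
R3 ← R3 + (1/4)·R1: [0, -1, -13/4, 17/4, 6]
Swap R2 ↔ R3
3 nonzero rows, so rank(B) = 3.
B has 5 columns; by rank–nullity, nullity = 5 − 3 = 2.

2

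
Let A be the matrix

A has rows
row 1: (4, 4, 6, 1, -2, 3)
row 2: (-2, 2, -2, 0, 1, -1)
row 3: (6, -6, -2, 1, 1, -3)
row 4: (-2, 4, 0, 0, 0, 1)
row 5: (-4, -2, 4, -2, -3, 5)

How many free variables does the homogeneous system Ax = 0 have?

Row reduce to echelon form.
R2 ← R2 + (1/2)·R1: [0, 4, 1, 1/2, 0, 1/2]
R3 ← R3 − (3/2)·R1: [0, -12, -11, -1/2, 4, -15/2]
R4 ← R4 + (1/2)·R1: [0, 6, 3, 1/2, -1, 5/2]
R5 ← R5 + R1: [0, 2, 10, -1, -5, 8]
R3 ← R3 + (3)·R2: [0, 0, -8, 1, 4, -6]
R4 ← R4 − (3/2)·R2: [0, 0, 3/2, -1/4, -1, 7/4]
R5 ← R5 − (1/2)·R2: [0, 0, 19/2, -5/4, -5, 31/4]
R4 ← R4 + (3/16)·R3: [0, 0, 0, -1/16, -1/4, 5/8]
R5 ← R5 + (19/16)·R3: [0, 0, 0, -1/16, -1/4, 5/8]
R5 ← R5 − R4: [0, 0, 0, 0, 0, 0]
4 nonzero rows, so rank(A) = 4.
A has 6 columns; by rank–nullity, nullity = 6 − 4 = 2.

2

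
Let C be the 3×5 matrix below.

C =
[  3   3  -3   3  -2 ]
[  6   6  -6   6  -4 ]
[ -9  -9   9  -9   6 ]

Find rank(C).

Row reduce to echelon form.
R2 ← R2 − (2)·R1: [0, 0, 0, 0, 0]
R3 ← R3 + (3)·R1: [0, 0, 0, 0, 0]
Echelon form has 1 nonzero row, so rank(C) = 1.

1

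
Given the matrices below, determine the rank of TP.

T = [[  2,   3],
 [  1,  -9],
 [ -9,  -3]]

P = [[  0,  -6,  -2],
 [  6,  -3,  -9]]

2

First compute TP:
[[ 18, -21, -31],
 [-54,  21,  79],
 [-18,  63,  45]]
Now row reduce the product.
R2 ← R2 + (3)·R1: [0, -42, -14]
R3 ← R3 + R1: [0, 42, 14]
R3 ← R3 + R2: [0, 0, 0]
2 nonzero rows, so rank(TP) = 2.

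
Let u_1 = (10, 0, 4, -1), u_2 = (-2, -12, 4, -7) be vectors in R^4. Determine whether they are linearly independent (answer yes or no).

Form the matrix with these vectors as rows and row reduce.
R2 ← R2 + (1/5)·R1: [0, -12, 24/5, -36/5]
2 nonzero rows, so the 2 vectors span a space of dimension 2.
Since 2 = 2, the vectors are linearly independent.

yes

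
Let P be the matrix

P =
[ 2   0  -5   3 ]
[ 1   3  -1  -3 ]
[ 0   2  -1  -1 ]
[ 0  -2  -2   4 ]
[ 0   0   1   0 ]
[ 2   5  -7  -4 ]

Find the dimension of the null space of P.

Row reduce to echelon form.
R2 ← R2 − (1/2)·R1: [0, 3, 3/2, -9/2]
R6 ← R6 − R1: [0, 5, -2, -7]
R3 ← R3 − (2/3)·R2: [0, 0, -2, 2]
R4 ← R4 + (2/3)·R2: [0, 0, -1, 1]
R6 ← R6 − (5/3)·R2: [0, 0, -9/2, 1/2]
R4 ← R4 − (1/2)·R3: [0, 0, 0, 0]
R5 ← R5 + (1/2)·R3: [0, 0, 0, 1]
R6 ← R6 − (9/4)·R3: [0, 0, 0, -4]
Swap R4 ↔ R5
R6 ← R6 + (4)·R4: [0, 0, 0, 0]
4 nonzero rows, so rank(P) = 4.
P has 4 columns; by rank–nullity, nullity = 4 − 4 = 0.

0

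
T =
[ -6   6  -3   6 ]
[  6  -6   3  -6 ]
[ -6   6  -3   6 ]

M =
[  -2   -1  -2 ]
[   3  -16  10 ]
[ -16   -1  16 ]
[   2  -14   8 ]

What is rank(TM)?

First compute TM:
[[ 90, -171,  72],
 [-90, 171, -72],
 [ 90, -171,  72]]
Now row reduce the product.
R2 ← R2 + R1: [0, 0, 0]
R3 ← R3 − R1: [0, 0, 0]
1 nonzero row, so rank(TM) = 1.

1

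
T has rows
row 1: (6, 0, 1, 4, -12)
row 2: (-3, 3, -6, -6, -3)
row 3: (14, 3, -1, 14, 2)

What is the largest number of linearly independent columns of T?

3

Row reduce to echelon form.
R2 ← R2 + (1/2)·R1: [0, 3, -11/2, -4, -9]
R3 ← R3 − (7/3)·R1: [0, 3, -10/3, 14/3, 30]
R3 ← R3 − R2: [0, 0, 13/6, 26/3, 39]
Echelon form has 3 nonzero rows, so rank(T) = 3.
The rank gives the maximum number of linearly independent columns: 3.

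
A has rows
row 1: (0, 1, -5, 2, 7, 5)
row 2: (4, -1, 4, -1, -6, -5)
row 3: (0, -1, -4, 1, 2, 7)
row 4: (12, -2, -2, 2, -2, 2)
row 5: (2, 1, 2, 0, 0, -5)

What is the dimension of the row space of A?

3

Row reduce to echelon form.
Swap R1 ↔ R2
R4 ← R4 − (3)·R1: [0, 1, -14, 5, 16, 17]
R5 ← R5 − (1/2)·R1: [0, 3/2, 0, 1/2, 3, -5/2]
R3 ← R3 + R2: [0, 0, -9, 3, 9, 12]
R4 ← R4 − R2: [0, 0, -9, 3, 9, 12]
R5 ← R5 − (3/2)·R2: [0, 0, 15/2, -5/2, -15/2, -10]
R4 ← R4 − R3: [0, 0, 0, 0, 0, 0]
R5 ← R5 + (5/6)·R3: [0, 0, 0, 0, 0, 0]
Echelon form has 3 nonzero rows, so rank(A) = 3.
The row space has dimension equal to the rank: 3.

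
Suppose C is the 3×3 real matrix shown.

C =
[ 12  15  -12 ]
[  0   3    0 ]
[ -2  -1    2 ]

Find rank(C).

2

Row reduce to echelon form.
R3 ← R3 + (1/6)·R1: [0, 3/2, 0]
R3 ← R3 − (1/2)·R2: [0, 0, 0]
Echelon form has 2 nonzero rows, so rank(C) = 2.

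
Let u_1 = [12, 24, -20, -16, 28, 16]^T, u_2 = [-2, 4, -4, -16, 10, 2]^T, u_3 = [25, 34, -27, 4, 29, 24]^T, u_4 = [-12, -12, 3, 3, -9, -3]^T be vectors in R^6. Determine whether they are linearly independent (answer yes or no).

no

Form the matrix with these vectors as rows and row reduce.
R2 ← R2 + (1/6)·R1: [0, 8, -22/3, -56/3, 44/3, 14/3]
R3 ← R3 − (25/12)·R1: [0, -16, 44/3, 112/3, -88/3, -28/3]
R4 ← R4 + R1: [0, 12, -17, -13, 19, 13]
R3 ← R3 + (2)·R2: [0, 0, 0, 0, 0, 0]
R4 ← R4 − (3/2)·R2: [0, 0, -6, 15, -3, 6]
Swap R3 ↔ R4
3 nonzero rows, so the 4 vectors span a space of dimension 3.
Since 3 < 4, the vectors are linearly dependent.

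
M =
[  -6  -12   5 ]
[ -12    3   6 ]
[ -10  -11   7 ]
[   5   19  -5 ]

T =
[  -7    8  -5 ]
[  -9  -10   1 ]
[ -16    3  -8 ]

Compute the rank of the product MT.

First compute MT:
[[ 70,  87, -22],
 [-39, -108,  15],
 [ 57,  51, -17],
 [-126, -165,  34]]
Now row reduce the product.
R2 ← R2 + (39/70)·R1: [0, -4167/70, 96/35]
R3 ← R3 − (57/70)·R1: [0, -1389/70, 32/35]
R4 ← R4 + (9/5)·R1: [0, -42/5, -28/5]
R3 ← R3 − (1/3)·R2: [0, 0, 0]
R4 ← R4 − (196/1389)·R2: [0, 0, -2772/463]
Swap R3 ↔ R4
3 nonzero rows, so rank(MT) = 3.

3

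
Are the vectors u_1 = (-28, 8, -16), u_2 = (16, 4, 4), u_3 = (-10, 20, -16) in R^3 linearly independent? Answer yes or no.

no

Form the matrix with these vectors as rows and row reduce.
R2 ← R2 + (4/7)·R1: [0, 60/7, -36/7]
R3 ← R3 − (5/14)·R1: [0, 120/7, -72/7]
R3 ← R3 − (2)·R2: [0, 0, 0]
2 nonzero rows, so the 3 vectors span a space of dimension 2.
Since 2 < 3, the vectors are linearly dependent.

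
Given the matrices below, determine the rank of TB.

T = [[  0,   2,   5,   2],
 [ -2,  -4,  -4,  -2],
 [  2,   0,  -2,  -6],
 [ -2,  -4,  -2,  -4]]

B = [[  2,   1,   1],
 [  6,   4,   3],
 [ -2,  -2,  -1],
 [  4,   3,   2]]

2

First compute TB:
[[ 10,   4,   5],
 [-28, -16, -14],
 [-16, -12,  -8],
 [-40, -26, -20]]
Now row reduce the product.
R2 ← R2 + (14/5)·R1: [0, -24/5, 0]
R3 ← R3 + (8/5)·R1: [0, -28/5, 0]
R4 ← R4 + (4)·R1: [0, -10, 0]
R3 ← R3 − (7/6)·R2: [0, 0, 0]
R4 ← R4 − (25/12)·R2: [0, 0, 0]
2 nonzero rows, so rank(TB) = 2.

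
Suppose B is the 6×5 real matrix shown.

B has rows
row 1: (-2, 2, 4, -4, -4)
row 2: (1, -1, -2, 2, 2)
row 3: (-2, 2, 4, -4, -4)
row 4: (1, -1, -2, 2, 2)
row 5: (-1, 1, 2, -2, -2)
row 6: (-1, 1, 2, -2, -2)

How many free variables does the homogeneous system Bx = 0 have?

4

Row reduce to echelon form.
R2 ← R2 + (1/2)·R1: [0, 0, 0, 0, 0]
R3 ← R3 − R1: [0, 0, 0, 0, 0]
R4 ← R4 + (1/2)·R1: [0, 0, 0, 0, 0]
R5 ← R5 − (1/2)·R1: [0, 0, 0, 0, 0]
R6 ← R6 − (1/2)·R1: [0, 0, 0, 0, 0]
1 nonzero row, so rank(B) = 1.
B has 5 columns; by rank–nullity, nullity = 5 − 1 = 4.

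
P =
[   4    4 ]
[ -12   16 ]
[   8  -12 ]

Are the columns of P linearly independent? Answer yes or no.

Row reduce P to echelon form.
R2 ← R2 + (3)·R1: [0, 28]
R3 ← R3 − (2)·R1: [0, -20]
R3 ← R3 + (5/7)·R2: [0, 0]
2 pivots among 2 columns.
Every column is a pivot column, so the columns are linearly independent.

yes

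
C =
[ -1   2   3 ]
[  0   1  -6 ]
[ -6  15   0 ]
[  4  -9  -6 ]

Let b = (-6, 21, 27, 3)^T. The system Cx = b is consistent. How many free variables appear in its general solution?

1

Row reduce the augmented matrix [C | b].
R3 ← R3 − (6)·R1: [0, 3, -18, 63]
R4 ← R4 + (4)·R1: [0, -1, 6, -21]
R3 ← R3 − (3)·R2: [0, 0, 0, 0]
R4 ← R4 + R2: [0, 0, 0, 0]
The echelon form has 2 nonzero rows, and every pivot lies in the first 3 columns, so rank(C) = rank([C|b]) = 2.
The system is consistent.
Free variables = (unknowns) − (rank) = 3 − 2 = 1.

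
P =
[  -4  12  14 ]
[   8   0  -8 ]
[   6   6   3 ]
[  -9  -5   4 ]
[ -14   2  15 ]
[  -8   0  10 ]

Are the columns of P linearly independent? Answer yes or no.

Row reduce P to echelon form.
R2 ← R2 + (2)·R1: [0, 24, 20]
R3 ← R3 + (3/2)·R1: [0, 24, 24]
R4 ← R4 − (9/4)·R1: [0, -32, -55/2]
R5 ← R5 − (7/2)·R1: [0, -40, -34]
R6 ← R6 − (2)·R1: [0, -24, -18]
R3 ← R3 − R2: [0, 0, 4]
R4 ← R4 + (4/3)·R2: [0, 0, -5/6]
R5 ← R5 + (5/3)·R2: [0, 0, -2/3]
R6 ← R6 + R2: [0, 0, 2]
R4 ← R4 + (5/24)·R3: [0, 0, 0]
R5 ← R5 + (1/6)·R3: [0, 0, 0]
R6 ← R6 − (1/2)·R3: [0, 0, 0]
3 pivots among 3 columns.
Every column is a pivot column, so the columns are linearly independent.

yes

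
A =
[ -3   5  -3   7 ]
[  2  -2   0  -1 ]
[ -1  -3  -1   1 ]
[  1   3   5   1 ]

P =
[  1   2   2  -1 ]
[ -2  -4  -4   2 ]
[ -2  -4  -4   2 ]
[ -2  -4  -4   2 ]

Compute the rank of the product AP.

1

First compute AP:
[[-21, -42, -42,  21],
 [  8,  16,  16,  -8],
 [  5,  10,  10,  -5],
 [-17, -34, -34,  17]]
Now row reduce the product.
R2 ← R2 + (8/21)·R1: [0, 0, 0, 0]
R3 ← R3 + (5/21)·R1: [0, 0, 0, 0]
R4 ← R4 − (17/21)·R1: [0, 0, 0, 0]
1 nonzero row, so rank(AP) = 1.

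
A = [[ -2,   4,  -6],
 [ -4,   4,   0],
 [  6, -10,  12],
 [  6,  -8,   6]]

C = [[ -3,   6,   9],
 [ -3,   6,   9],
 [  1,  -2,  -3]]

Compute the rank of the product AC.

1

First compute AC:
[[-12,  24,  36],
 [  0,   0,   0],
 [ 24, -48, -72],
 [ 12, -24, -36]]
Now row reduce the product.
R3 ← R3 + (2)·R1: [0, 0, 0]
R4 ← R4 + R1: [0, 0, 0]
1 nonzero row, so rank(AC) = 1.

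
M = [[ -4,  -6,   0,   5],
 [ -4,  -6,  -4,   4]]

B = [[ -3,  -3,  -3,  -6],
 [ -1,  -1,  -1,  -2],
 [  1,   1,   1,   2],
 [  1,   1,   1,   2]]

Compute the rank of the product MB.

First compute MB:
[[ 23,  23,  23,  46],
 [ 18,  18,  18,  36]]
Now row reduce the product.
R2 ← R2 − (18/23)·R1: [0, 0, 0, 0]
1 nonzero row, so rank(MB) = 1.

1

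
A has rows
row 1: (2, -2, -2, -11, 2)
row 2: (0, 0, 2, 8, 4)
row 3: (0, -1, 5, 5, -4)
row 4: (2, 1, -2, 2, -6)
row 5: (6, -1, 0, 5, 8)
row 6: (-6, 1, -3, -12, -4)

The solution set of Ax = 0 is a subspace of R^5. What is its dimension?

Row reduce to echelon form.
R4 ← R4 − R1: [0, 3, 0, 13, -8]
R5 ← R5 − (3)·R1: [0, 5, 6, 38, 2]
R6 ← R6 + (3)·R1: [0, -5, -9, -45, 2]
Swap R2 ↔ R3
R4 ← R4 + (3)·R2: [0, 0, 15, 28, -20]
R5 ← R5 + (5)·R2: [0, 0, 31, 63, -18]
R6 ← R6 − (5)·R2: [0, 0, -34, -70, 22]
R4 ← R4 − (15/2)·R3: [0, 0, 0, -32, -50]
R5 ← R5 − (31/2)·R3: [0, 0, 0, -61, -80]
R6 ← R6 + (17)·R3: [0, 0, 0, 66, 90]
R5 ← R5 − (61/32)·R4: [0, 0, 0, 0, 245/16]
R6 ← R6 + (33/16)·R4: [0, 0, 0, 0, -105/8]
R6 ← R6 + (6/7)·R5: [0, 0, 0, 0, 0]
5 nonzero rows, so rank(A) = 5.
A has 5 columns; by rank–nullity, nullity = 5 − 5 = 0.

0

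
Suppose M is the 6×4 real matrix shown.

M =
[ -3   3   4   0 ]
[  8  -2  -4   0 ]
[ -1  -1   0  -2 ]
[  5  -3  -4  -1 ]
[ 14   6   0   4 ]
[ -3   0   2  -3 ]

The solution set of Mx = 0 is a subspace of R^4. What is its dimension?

Row reduce to echelon form.
R2 ← R2 + (8/3)·R1: [0, 6, 20/3, 0]
R3 ← R3 − (1/3)·R1: [0, -2, -4/3, -2]
R4 ← R4 + (5/3)·R1: [0, 2, 8/3, -1]
R5 ← R5 + (14/3)·R1: [0, 20, 56/3, 4]
R6 ← R6 − R1: [0, -3, -2, -3]
R3 ← R3 + (1/3)·R2: [0, 0, 8/9, -2]
R4 ← R4 − (1/3)·R2: [0, 0, 4/9, -1]
R5 ← R5 − (10/3)·R2: [0, 0, -32/9, 4]
R6 ← R6 + (1/2)·R2: [0, 0, 4/3, -3]
R4 ← R4 − (1/2)·R3: [0, 0, 0, 0]
R5 ← R5 + (4)·R3: [0, 0, 0, -4]
R6 ← R6 − (3/2)·R3: [0, 0, 0, 0]
Swap R4 ↔ R5
4 nonzero rows, so rank(M) = 4.
M has 4 columns; by rank–nullity, nullity = 4 − 4 = 0.

0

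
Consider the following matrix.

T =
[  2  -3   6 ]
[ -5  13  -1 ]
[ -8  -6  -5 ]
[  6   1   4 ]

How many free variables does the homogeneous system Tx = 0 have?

Row reduce to echelon form.
R2 ← R2 + (5/2)·R1: [0, 11/2, 14]
R3 ← R3 + (4)·R1: [0, -18, 19]
R4 ← R4 − (3)·R1: [0, 10, -14]
R3 ← R3 + (36/11)·R2: [0, 0, 713/11]
R4 ← R4 − (20/11)·R2: [0, 0, -434/11]
R4 ← R4 + (14/23)·R3: [0, 0, 0]
3 nonzero rows, so rank(T) = 3.
T has 3 columns; by rank–nullity, nullity = 3 − 3 = 0.

0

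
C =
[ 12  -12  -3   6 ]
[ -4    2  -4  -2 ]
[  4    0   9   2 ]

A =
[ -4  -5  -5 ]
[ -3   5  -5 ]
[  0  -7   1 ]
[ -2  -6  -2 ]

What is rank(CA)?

2

First compute CA:
[[-24, -135, -15],
 [ 14,  70,  10],
 [-20, -95, -15]]
Now row reduce the product.
R2 ← R2 + (7/12)·R1: [0, -35/4, 5/4]
R3 ← R3 − (5/6)·R1: [0, 35/2, -5/2]
R3 ← R3 + (2)·R2: [0, 0, 0]
2 nonzero rows, so rank(CA) = 2.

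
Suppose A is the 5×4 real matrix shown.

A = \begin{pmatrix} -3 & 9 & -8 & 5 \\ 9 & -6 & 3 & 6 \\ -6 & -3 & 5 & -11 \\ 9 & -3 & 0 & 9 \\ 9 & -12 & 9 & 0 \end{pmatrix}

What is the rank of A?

Row reduce to echelon form.
R2 ← R2 + (3)·R1: [0, 21, -21, 21]
R3 ← R3 − (2)·R1: [0, -21, 21, -21]
R4 ← R4 + (3)·R1: [0, 24, -24, 24]
R5 ← R5 + (3)·R1: [0, 15, -15, 15]
R3 ← R3 + R2: [0, 0, 0, 0]
R4 ← R4 − (8/7)·R2: [0, 0, 0, 0]
R5 ← R5 − (5/7)·R2: [0, 0, 0, 0]
Echelon form has 2 nonzero rows, so rank(A) = 2.

2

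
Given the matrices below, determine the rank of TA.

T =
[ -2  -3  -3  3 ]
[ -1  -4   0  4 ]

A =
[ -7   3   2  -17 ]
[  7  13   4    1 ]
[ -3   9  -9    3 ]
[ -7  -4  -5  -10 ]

2

First compute TA:
[[-19, -84,  -4,  -8],
 [-49, -71, -38, -27]]
Now row reduce the product.
R2 ← R2 − (49/19)·R1: [0, 2767/19, -526/19, -121/19]
2 nonzero rows, so rank(TA) = 2.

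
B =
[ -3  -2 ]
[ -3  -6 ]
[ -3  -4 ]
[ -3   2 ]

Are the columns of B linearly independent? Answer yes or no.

Row reduce B to echelon form.
R2 ← R2 − R1: [0, -4]
R3 ← R3 − R1: [0, -2]
R4 ← R4 − R1: [0, 4]
R3 ← R3 − (1/2)·R2: [0, 0]
R4 ← R4 + R2: [0, 0]
2 pivots among 2 columns.
Every column is a pivot column, so the columns are linearly independent.

yes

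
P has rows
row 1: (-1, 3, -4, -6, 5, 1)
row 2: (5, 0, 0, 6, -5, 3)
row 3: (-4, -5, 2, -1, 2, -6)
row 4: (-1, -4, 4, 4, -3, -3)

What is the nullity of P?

3

Row reduce to echelon form.
R2 ← R2 + (5)·R1: [0, 15, -20, -24, 20, 8]
R3 ← R3 − (4)·R1: [0, -17, 18, 23, -18, -10]
R4 ← R4 − R1: [0, -7, 8, 10, -8, -4]
R3 ← R3 + (17/15)·R2: [0, 0, -14/3, -21/5, 14/3, -14/15]
R4 ← R4 + (7/15)·R2: [0, 0, -4/3, -6/5, 4/3, -4/15]
R4 ← R4 − (2/7)·R3: [0, 0, 0, 0, 0, 0]
3 nonzero rows, so rank(P) = 3.
P has 6 columns; by rank–nullity, nullity = 6 − 3 = 3.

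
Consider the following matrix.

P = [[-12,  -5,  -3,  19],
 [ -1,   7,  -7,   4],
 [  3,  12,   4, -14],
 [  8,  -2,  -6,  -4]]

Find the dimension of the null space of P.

0

Row reduce to echelon form.
R2 ← R2 − (1/12)·R1: [0, 89/12, -27/4, 29/12]
R3 ← R3 + (1/4)·R1: [0, 43/4, 13/4, -37/4]
R4 ← R4 + (2/3)·R1: [0, -16/3, -8, 26/3]
R3 ← R3 − (129/89)·R2: [0, 0, 1160/89, -1135/89]
R4 ← R4 + (64/89)·R2: [0, 0, -1144/89, 926/89]
R4 ← R4 + (143/145)·R3: [0, 0, 0, -63/29]
4 nonzero rows, so rank(P) = 4.
P has 4 columns; by rank–nullity, nullity = 4 − 4 = 0.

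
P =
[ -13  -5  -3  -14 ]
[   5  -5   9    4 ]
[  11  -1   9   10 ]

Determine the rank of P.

Row reduce to echelon form.
R2 ← R2 + (5/13)·R1: [0, -90/13, 102/13, -18/13]
R3 ← R3 + (11/13)·R1: [0, -68/13, 84/13, -24/13]
R3 ← R3 − (34/45)·R2: [0, 0, 8/15, -4/5]
Echelon form has 3 nonzero rows, so rank(P) = 3.

3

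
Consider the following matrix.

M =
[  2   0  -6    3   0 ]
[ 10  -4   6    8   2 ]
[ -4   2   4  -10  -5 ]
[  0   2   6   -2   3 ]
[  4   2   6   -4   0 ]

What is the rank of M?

5

Row reduce to echelon form.
R2 ← R2 − (5)·R1: [0, -4, 36, -7, 2]
R3 ← R3 + (2)·R1: [0, 2, -8, -4, -5]
R5 ← R5 − (2)·R1: [0, 2, 18, -10, 0]
R3 ← R3 + (1/2)·R2: [0, 0, 10, -15/2, -4]
R4 ← R4 + (1/2)·R2: [0, 0, 24, -11/2, 4]
R5 ← R5 + (1/2)·R2: [0, 0, 36, -27/2, 1]
R4 ← R4 − (12/5)·R3: [0, 0, 0, 25/2, 68/5]
R5 ← R5 − (18/5)·R3: [0, 0, 0, 27/2, 77/5]
R5 ← R5 − (27/25)·R4: [0, 0, 0, 0, 89/125]
Echelon form has 5 nonzero rows, so rank(M) = 5.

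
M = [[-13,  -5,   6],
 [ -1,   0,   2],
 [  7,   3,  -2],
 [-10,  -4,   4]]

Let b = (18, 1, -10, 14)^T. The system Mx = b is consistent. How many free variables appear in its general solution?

1

Row reduce the augmented matrix [M | b].
R2 ← R2 − (1/13)·R1: [0, 5/13, 20/13, -5/13]
R3 ← R3 + (7/13)·R1: [0, 4/13, 16/13, -4/13]
R4 ← R4 − (10/13)·R1: [0, -2/13, -8/13, 2/13]
R3 ← R3 − (4/5)·R2: [0, 0, 0, 0]
R4 ← R4 + (2/5)·R2: [0, 0, 0, 0]
The echelon form has 2 nonzero rows, and every pivot lies in the first 3 columns, so rank(M) = rank([M|b]) = 2.
The system is consistent.
Free variables = (unknowns) − (rank) = 3 − 2 = 1.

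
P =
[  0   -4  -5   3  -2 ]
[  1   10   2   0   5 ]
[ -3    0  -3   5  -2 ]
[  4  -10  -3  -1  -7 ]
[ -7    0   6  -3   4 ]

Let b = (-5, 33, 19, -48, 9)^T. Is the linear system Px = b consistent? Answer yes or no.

Row reduce the augmented matrix [P | b].
Swap R1 ↔ R2
R3 ← R3 + (3)·R1: [0, 30, 3, 5, 13, 118]
R4 ← R4 − (4)·R1: [0, -50, -11, -1, -27, -180]
R5 ← R5 + (7)·R1: [0, 70, 20, -3, 39, 240]
R3 ← R3 + (15/2)·R2: [0, 0, -69/2, 55/2, -2, 161/2]
R4 ← R4 − (25/2)·R2: [0, 0, 103/2, -77/2, -2, -235/2]
R5 ← R5 + (35/2)·R2: [0, 0, -135/2, 99/2, 4, 305/2]
R4 ← R4 + (103/69)·R3: [0, 0, 0, 176/69, -344/69, 8/3]
R5 ← R5 − (45/23)·R3: [0, 0, 0, -99/23, 182/23, -5]
R5 ← R5 + (27/16)·R4: [0, 0, 0, 0, -1/2, -1/2]
The echelon form has 5 nonzero rows, and every pivot lies in the first 5 columns, so rank(P) = rank([P|b]) = 5.
The system is consistent.

yes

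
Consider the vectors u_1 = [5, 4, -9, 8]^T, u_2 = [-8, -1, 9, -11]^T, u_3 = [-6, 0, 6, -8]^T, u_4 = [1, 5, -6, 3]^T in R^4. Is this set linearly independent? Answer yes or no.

Form the matrix with these vectors as rows and row reduce.
R2 ← R2 + (8/5)·R1: [0, 27/5, -27/5, 9/5]
R3 ← R3 + (6/5)·R1: [0, 24/5, -24/5, 8/5]
R4 ← R4 − (1/5)·R1: [0, 21/5, -21/5, 7/5]
R3 ← R3 − (8/9)·R2: [0, 0, 0, 0]
R4 ← R4 − (7/9)·R2: [0, 0, 0, 0]
2 nonzero rows, so the 4 vectors span a space of dimension 2.
Since 2 < 4, the vectors are linearly dependent.

no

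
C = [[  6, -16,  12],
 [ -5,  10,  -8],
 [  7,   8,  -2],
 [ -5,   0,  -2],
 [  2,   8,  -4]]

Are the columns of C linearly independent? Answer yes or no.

Row reduce C to echelon form.
R2 ← R2 + (5/6)·R1: [0, -10/3, 2]
R3 ← R3 − (7/6)·R1: [0, 80/3, -16]
R4 ← R4 + (5/6)·R1: [0, -40/3, 8]
R5 ← R5 − (1/3)·R1: [0, 40/3, -8]
R3 ← R3 + (8)·R2: [0, 0, 0]
R4 ← R4 − (4)·R2: [0, 0, 0]
R5 ← R5 + (4)·R2: [0, 0, 0]
2 pivots among 3 columns.
Only 2 < 3 pivot columns, so the columns are linearly dependent.

no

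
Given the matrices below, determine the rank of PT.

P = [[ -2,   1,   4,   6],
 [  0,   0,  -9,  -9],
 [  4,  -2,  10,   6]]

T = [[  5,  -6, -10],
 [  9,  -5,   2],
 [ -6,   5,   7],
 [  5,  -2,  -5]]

First compute PT:
[[  5,  15,  20],
 [  9, -27, -18],
 [-28,  24,  -4]]
Now row reduce the product.
R2 ← R2 − (9/5)·R1: [0, -54, -54]
R3 ← R3 + (28/5)·R1: [0, 108, 108]
R3 ← R3 + (2)·R2: [0, 0, 0]
2 nonzero rows, so rank(PT) = 2.

2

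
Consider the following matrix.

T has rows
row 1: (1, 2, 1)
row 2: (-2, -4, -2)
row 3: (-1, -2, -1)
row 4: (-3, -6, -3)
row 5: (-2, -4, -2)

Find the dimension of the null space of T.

Row reduce to echelon form.
R2 ← R2 + (2)·R1: [0, 0, 0]
R3 ← R3 + R1: [0, 0, 0]
R4 ← R4 + (3)·R1: [0, 0, 0]
R5 ← R5 + (2)·R1: [0, 0, 0]
1 nonzero row, so rank(T) = 1.
T has 3 columns; by rank–nullity, nullity = 3 − 1 = 2.

2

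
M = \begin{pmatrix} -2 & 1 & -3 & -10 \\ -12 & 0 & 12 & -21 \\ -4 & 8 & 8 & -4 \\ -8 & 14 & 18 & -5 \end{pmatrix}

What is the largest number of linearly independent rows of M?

Row reduce to echelon form.
R2 ← R2 − (6)·R1: [0, -6, 30, 39]
R3 ← R3 − (2)·R1: [0, 6, 14, 16]
R4 ← R4 − (4)·R1: [0, 10, 30, 35]
R3 ← R3 + R2: [0, 0, 44, 55]
R4 ← R4 + (5/3)·R2: [0, 0, 80, 100]
R4 ← R4 − (20/11)·R3: [0, 0, 0, 0]
Echelon form has 3 nonzero rows, so rank(M) = 3.
The rank gives the maximum number of linearly independent rows: 3.

3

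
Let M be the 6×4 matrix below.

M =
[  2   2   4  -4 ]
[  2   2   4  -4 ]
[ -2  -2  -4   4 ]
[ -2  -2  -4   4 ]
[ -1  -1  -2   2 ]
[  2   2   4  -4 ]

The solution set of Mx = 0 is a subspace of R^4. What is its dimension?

3

Row reduce to echelon form.
R2 ← R2 − R1: [0, 0, 0, 0]
R3 ← R3 + R1: [0, 0, 0, 0]
R4 ← R4 + R1: [0, 0, 0, 0]
R5 ← R5 + (1/2)·R1: [0, 0, 0, 0]
R6 ← R6 − R1: [0, 0, 0, 0]
1 nonzero row, so rank(M) = 1.
M has 4 columns; by rank–nullity, nullity = 4 − 1 = 3.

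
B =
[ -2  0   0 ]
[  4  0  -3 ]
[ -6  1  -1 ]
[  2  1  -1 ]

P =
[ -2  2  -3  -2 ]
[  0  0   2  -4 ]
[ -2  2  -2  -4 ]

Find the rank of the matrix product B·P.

2

First compute BP:
[[  4,  -4,   6,   4],
 [ -2,   2,  -6,   4],
 [ 14, -14,  22,  12],
 [ -2,   2,  -2,  -4]]
Now row reduce the product.
R2 ← R2 + (1/2)·R1: [0, 0, -3, 6]
R3 ← R3 − (7/2)·R1: [0, 0, 1, -2]
R4 ← R4 + (1/2)·R1: [0, 0, 1, -2]
R3 ← R3 + (1/3)·R2: [0, 0, 0, 0]
R4 ← R4 + (1/3)·R2: [0, 0, 0, 0]
2 nonzero rows, so rank(BP) = 2.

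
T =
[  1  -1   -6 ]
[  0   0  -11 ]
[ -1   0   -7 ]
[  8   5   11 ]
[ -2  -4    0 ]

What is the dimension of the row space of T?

3

Row reduce to echelon form.
R3 ← R3 + R1: [0, -1, -13]
R4 ← R4 − (8)·R1: [0, 13, 59]
R5 ← R5 + (2)·R1: [0, -6, -12]
Swap R2 ↔ R3
R4 ← R4 + (13)·R2: [0, 0, -110]
R5 ← R5 − (6)·R2: [0, 0, 66]
R4 ← R4 − (10)·R3: [0, 0, 0]
R5 ← R5 + (6)·R3: [0, 0, 0]
Echelon form has 3 nonzero rows, so rank(T) = 3.
The row space has dimension equal to the rank: 3.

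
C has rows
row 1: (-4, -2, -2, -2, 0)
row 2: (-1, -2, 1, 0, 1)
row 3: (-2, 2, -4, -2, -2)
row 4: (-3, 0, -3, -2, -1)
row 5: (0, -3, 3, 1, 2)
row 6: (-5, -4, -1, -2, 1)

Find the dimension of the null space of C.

Row reduce to echelon form.
R2 ← R2 − (1/4)·R1: [0, -3/2, 3/2, 1/2, 1]
R3 ← R3 − (1/2)·R1: [0, 3, -3, -1, -2]
R4 ← R4 − (3/4)·R1: [0, 3/2, -3/2, -1/2, -1]
R6 ← R6 − (5/4)·R1: [0, -3/2, 3/2, 1/2, 1]
R3 ← R3 + (2)·R2: [0, 0, 0, 0, 0]
R4 ← R4 + R2: [0, 0, 0, 0, 0]
R5 ← R5 − (2)·R2: [0, 0, 0, 0, 0]
R6 ← R6 − R2: [0, 0, 0, 0, 0]
2 nonzero rows, so rank(C) = 2.
C has 5 columns; by rank–nullity, nullity = 5 − 2 = 3.

3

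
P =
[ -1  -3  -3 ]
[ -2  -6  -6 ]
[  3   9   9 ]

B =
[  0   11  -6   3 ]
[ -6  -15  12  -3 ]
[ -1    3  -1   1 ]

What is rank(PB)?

1

First compute PB:
[[ 21,  25, -27,   3],
 [ 42,  50, -54,   6],
 [-63, -75,  81,  -9]]
Now row reduce the product.
R2 ← R2 − (2)·R1: [0, 0, 0, 0]
R3 ← R3 + (3)·R1: [0, 0, 0, 0]
1 nonzero row, so rank(PB) = 1.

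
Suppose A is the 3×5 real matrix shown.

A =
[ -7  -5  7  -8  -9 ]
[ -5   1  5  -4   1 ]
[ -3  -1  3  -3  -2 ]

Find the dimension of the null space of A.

Row reduce to echelon form.
R2 ← R2 − (5/7)·R1: [0, 32/7, 0, 12/7, 52/7]
R3 ← R3 − (3/7)·R1: [0, 8/7, 0, 3/7, 13/7]
R3 ← R3 − (1/4)·R2: [0, 0, 0, 0, 0]
2 nonzero rows, so rank(A) = 2.
A has 5 columns; by rank–nullity, nullity = 5 − 2 = 3.

3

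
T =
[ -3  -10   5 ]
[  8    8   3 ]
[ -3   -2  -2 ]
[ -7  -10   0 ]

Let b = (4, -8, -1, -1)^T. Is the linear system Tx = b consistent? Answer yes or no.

no

Row reduce the augmented matrix [T | b].
R2 ← R2 + (8/3)·R1: [0, -56/3, 49/3, 8/3]
R3 ← R3 − R1: [0, 8, -7, -5]
R4 ← R4 − (7/3)·R1: [0, 40/3, -35/3, -31/3]
R3 ← R3 + (3/7)·R2: [0, 0, 0, -27/7]
R4 ← R4 + (5/7)·R2: [0, 0, 0, -59/7]
R4 ← R4 − (59/27)·R3: [0, 0, 0, 0]
The echelon form has 3 nonzero rows; the last pivot sits in the augmented column, so rank(T) = 2 but rank([T|b]) = 3.
Since the ranks differ, the system is inconsistent.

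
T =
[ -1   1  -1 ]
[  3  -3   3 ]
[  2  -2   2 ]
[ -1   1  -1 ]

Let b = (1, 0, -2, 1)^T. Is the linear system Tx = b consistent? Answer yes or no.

Row reduce the augmented matrix [T | b].
R2 ← R2 + (3)·R1: [0, 0, 0, 3]
R3 ← R3 + (2)·R1: [0, 0, 0, 0]
R4 ← R4 − R1: [0, 0, 0, 0]
The echelon form has 2 nonzero rows; the last pivot sits in the augmented column, so rank(T) = 1 but rank([T|b]) = 2.
Since the ranks differ, the system is inconsistent.

no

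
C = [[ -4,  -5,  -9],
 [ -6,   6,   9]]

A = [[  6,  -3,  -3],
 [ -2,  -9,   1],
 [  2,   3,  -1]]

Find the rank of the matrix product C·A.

First compute CA:
[[-32,  30,  16],
 [-30,  -9,  15]]
Now row reduce the product.
R2 ← R2 − (15/16)·R1: [0, -297/8, 0]
2 nonzero rows, so rank(CA) = 2.

2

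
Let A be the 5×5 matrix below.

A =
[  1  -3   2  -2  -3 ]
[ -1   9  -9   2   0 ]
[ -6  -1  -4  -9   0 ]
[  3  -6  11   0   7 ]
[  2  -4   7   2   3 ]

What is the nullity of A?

Row reduce to echelon form.
R2 ← R2 + R1: [0, 6, -7, 0, -3]
R3 ← R3 + (6)·R1: [0, -19, 8, -21, -18]
R4 ← R4 − (3)·R1: [0, 3, 5, 6, 16]
R5 ← R5 − (2)·R1: [0, 2, 3, 6, 9]
R3 ← R3 + (19/6)·R2: [0, 0, -85/6, -21, -55/2]
R4 ← R4 − (1/2)·R2: [0, 0, 17/2, 6, 35/2]
R5 ← R5 − (1/3)·R2: [0, 0, 16/3, 6, 10]
R4 ← R4 + (3/5)·R3: [0, 0, 0, -33/5, 1]
R5 ← R5 + (32/85)·R3: [0, 0, 0, -162/85, -6/17]
R5 ← R5 − (54/187)·R4: [0, 0, 0, 0, -120/187]
5 nonzero rows, so rank(A) = 5.
A has 5 columns; by rank–nullity, nullity = 5 − 5 = 0.

0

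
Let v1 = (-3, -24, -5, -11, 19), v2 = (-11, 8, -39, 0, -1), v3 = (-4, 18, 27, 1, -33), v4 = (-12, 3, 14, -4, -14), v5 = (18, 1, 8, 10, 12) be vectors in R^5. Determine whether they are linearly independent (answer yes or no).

Form the matrix with these vectors as rows and row reduce.
R2 ← R2 − (11/3)·R1: [0, 96, -62/3, 121/3, -212/3]
R3 ← R3 − (4/3)·R1: [0, 50, 101/3, 47/3, -175/3]
R4 ← R4 − (4)·R1: [0, 99, 34, 40, -90]
R5 ← R5 + (6)·R1: [0, -143, -22, -56, 126]
R3 ← R3 − (25/48)·R2: [0, 0, 3199/72, -769/144, -775/36]
R4 ← R4 − (33/32)·R2: [0, 0, 885/16, -51/32, -137/8]
R5 ← R5 + (143/96)·R2: [0, 0, -7601/144, 1175/288, 1493/72]
R4 ← R4 − (7965/6398)·R3: [0, 0, 0, 64677/12796, 61903/6398]
R5 ← R5 + (7601/6398)·R3: [0, 0, 0, -28977/12796, -30963/6398]
R5 ← R5 + (9659/21559)·R4: [0, 0, 0, 0, -10880/21559]
5 nonzero rows, so the 5 vectors span a space of dimension 5.
Since 5 = 5, the vectors are linearly independent.

yes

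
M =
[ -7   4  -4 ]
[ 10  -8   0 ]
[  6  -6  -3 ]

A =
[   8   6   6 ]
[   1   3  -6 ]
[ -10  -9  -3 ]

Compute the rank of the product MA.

First compute MA:
[[-12,   6, -54],
 [ 72,  36, 108],
 [ 72,  45,  81]]
Now row reduce the product.
R2 ← R2 + (6)·R1: [0, 72, -216]
R3 ← R3 + (6)·R1: [0, 81, -243]
R3 ← R3 − (9/8)·R2: [0, 0, 0]
2 nonzero rows, so rank(MA) = 2.

2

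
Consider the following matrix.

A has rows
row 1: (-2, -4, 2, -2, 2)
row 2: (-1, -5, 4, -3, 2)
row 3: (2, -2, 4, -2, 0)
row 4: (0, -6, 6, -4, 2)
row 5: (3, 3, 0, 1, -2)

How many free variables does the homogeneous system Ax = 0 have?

Row reduce to echelon form.
R2 ← R2 − (1/2)·R1: [0, -3, 3, -2, 1]
R3 ← R3 + R1: [0, -6, 6, -4, 2]
R5 ← R5 + (3/2)·R1: [0, -3, 3, -2, 1]
R3 ← R3 − (2)·R2: [0, 0, 0, 0, 0]
R4 ← R4 − (2)·R2: [0, 0, 0, 0, 0]
R5 ← R5 − R2: [0, 0, 0, 0, 0]
2 nonzero rows, so rank(A) = 2.
A has 5 columns; by rank–nullity, nullity = 5 − 2 = 3.

3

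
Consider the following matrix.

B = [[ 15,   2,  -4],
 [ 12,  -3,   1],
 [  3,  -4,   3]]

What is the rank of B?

Row reduce to echelon form.
R2 ← R2 − (4/5)·R1: [0, -23/5, 21/5]
R3 ← R3 − (1/5)·R1: [0, -22/5, 19/5]
R3 ← R3 − (22/23)·R2: [0, 0, -5/23]
Echelon form has 3 nonzero rows, so rank(B) = 3.

3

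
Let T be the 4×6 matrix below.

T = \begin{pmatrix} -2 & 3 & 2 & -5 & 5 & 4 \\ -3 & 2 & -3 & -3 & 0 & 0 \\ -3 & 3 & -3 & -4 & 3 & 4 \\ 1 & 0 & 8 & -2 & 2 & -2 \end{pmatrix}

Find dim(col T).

Row reduce to echelon form.
R2 ← R2 − (3/2)·R1: [0, -5/2, -6, 9/2, -15/2, -6]
R3 ← R3 − (3/2)·R1: [0, -3/2, -6, 7/2, -9/2, -2]
R4 ← R4 + (1/2)·R1: [0, 3/2, 9, -9/2, 9/2, 0]
R3 ← R3 − (3/5)·R2: [0, 0, -12/5, 4/5, 0, 8/5]
R4 ← R4 + (3/5)·R2: [0, 0, 27/5, -9/5, 0, -18/5]
R4 ← R4 + (9/4)·R3: [0, 0, 0, 0, 0, 0]
Echelon form has 3 nonzero rows, so rank(T) = 3.
The column space has dimension equal to the rank: 3.

3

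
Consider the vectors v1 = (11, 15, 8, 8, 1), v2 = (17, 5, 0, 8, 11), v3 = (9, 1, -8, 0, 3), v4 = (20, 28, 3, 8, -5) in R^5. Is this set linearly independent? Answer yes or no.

Form the matrix with these vectors as rows and row reduce.
R2 ← R2 − (17/11)·R1: [0, -200/11, -136/11, -48/11, 104/11]
R3 ← R3 − (9/11)·R1: [0, -124/11, -160/11, -72/11, 24/11]
R4 ← R4 − (20/11)·R1: [0, 8/11, -127/11, -72/11, -75/11]
R3 ← R3 − (31/50)·R2: [0, 0, -172/25, -96/25, -92/25]
R4 ← R4 + (1/25)·R2: [0, 0, -301/25, -168/25, -161/25]
R4 ← R4 − (7/4)·R3: [0, 0, 0, 0, 0]
3 nonzero rows, so the 4 vectors span a space of dimension 3.
Since 3 < 4, the vectors are linearly dependent.

no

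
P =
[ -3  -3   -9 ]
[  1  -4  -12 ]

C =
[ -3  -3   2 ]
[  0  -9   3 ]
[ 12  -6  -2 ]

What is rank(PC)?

First compute PC:
[[-99,  90,   3],
 [-147, 105,  14]]
Now row reduce the product.
R2 ← R2 − (49/33)·R1: [0, -315/11, 105/11]
2 nonzero rows, so rank(PC) = 2.

2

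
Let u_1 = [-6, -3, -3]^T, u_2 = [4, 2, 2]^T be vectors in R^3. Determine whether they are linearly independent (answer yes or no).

no

Form the matrix with these vectors as rows and row reduce.
R2 ← R2 + (2/3)·R1: [0, 0, 0]
1 nonzero row, so the 2 vectors span a space of dimension 1.
Since 1 < 2, the vectors are linearly dependent.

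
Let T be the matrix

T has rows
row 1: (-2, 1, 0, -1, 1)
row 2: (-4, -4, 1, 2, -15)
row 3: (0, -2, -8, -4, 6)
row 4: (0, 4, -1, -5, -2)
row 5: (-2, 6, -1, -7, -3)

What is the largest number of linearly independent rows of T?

5

Row reduce to echelon form.
R2 ← R2 − (2)·R1: [0, -6, 1, 4, -17]
R5 ← R5 − R1: [0, 5, -1, -6, -4]
R3 ← R3 − (1/3)·R2: [0, 0, -25/3, -16/3, 35/3]
R4 ← R4 + (2/3)·R2: [0, 0, -1/3, -7/3, -40/3]
R5 ← R5 + (5/6)·R2: [0, 0, -1/6, -8/3, -109/6]
R4 ← R4 − (1/25)·R3: [0, 0, 0, -53/25, -69/5]
R5 ← R5 − (1/50)·R3: [0, 0, 0, -64/25, -92/5]
R5 ← R5 − (64/53)·R4: [0, 0, 0, 0, -92/53]
Echelon form has 5 nonzero rows, so rank(T) = 5.
The rank gives the maximum number of linearly independent rows: 5.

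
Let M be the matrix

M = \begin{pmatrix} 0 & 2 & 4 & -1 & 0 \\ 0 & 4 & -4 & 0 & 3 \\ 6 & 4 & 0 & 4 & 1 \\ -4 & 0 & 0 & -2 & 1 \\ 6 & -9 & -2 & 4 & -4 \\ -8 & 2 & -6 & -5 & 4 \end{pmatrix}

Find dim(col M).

5

Row reduce to echelon form.
Swap R1 ↔ R3
R4 ← R4 + (2/3)·R1: [0, 8/3, 0, 2/3, 5/3]
R5 ← R5 − R1: [0, -13, -2, 0, -5]
R6 ← R6 + (4/3)·R1: [0, 22/3, -6, 1/3, 16/3]
R3 ← R3 − (1/2)·R2: [0, 0, 6, -1, -3/2]
R4 ← R4 − (2/3)·R2: [0, 0, 8/3, 2/3, -1/3]
R5 ← R5 + (13/4)·R2: [0, 0, -15, 0, 19/4]
R6 ← R6 − (11/6)·R2: [0, 0, 4/3, 1/3, -1/6]
R4 ← R4 − (4/9)·R3: [0, 0, 0, 10/9, 1/3]
R5 ← R5 + (5/2)·R3: [0, 0, 0, -5/2, 1]
R6 ← R6 − (2/9)·R3: [0, 0, 0, 5/9, 1/6]
R5 ← R5 + (9/4)·R4: [0, 0, 0, 0, 7/4]
R6 ← R6 − (1/2)·R4: [0, 0, 0, 0, 0]
Echelon form has 5 nonzero rows, so rank(M) = 5.
The column space has dimension equal to the rank: 5.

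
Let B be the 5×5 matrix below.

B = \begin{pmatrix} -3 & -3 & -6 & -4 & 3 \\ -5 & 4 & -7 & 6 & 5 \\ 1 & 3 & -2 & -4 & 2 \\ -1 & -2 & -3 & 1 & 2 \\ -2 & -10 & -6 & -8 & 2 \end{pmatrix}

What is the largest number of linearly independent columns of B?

Row reduce to echelon form.
R2 ← R2 − (5/3)·R1: [0, 9, 3, 38/3, 0]
R3 ← R3 + (1/3)·R1: [0, 2, -4, -16/3, 3]
R4 ← R4 − (1/3)·R1: [0, -1, -1, 7/3, 1]
R5 ← R5 − (2/3)·R1: [0, -8, -2, -16/3, 0]
R3 ← R3 − (2/9)·R2: [0, 0, -14/3, -220/27, 3]
R4 ← R4 + (1/9)·R2: [0, 0, -2/3, 101/27, 1]
R5 ← R5 + (8/9)·R2: [0, 0, 2/3, 160/27, 0]
R4 ← R4 − (1/7)·R3: [0, 0, 0, 103/21, 4/7]
R5 ← R5 + (1/7)·R3: [0, 0, 0, 100/21, 3/7]
R5 ← R5 − (100/103)·R4: [0, 0, 0, 0, -13/103]
Echelon form has 5 nonzero rows, so rank(B) = 5.
The rank gives the maximum number of linearly independent columns: 5.

5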